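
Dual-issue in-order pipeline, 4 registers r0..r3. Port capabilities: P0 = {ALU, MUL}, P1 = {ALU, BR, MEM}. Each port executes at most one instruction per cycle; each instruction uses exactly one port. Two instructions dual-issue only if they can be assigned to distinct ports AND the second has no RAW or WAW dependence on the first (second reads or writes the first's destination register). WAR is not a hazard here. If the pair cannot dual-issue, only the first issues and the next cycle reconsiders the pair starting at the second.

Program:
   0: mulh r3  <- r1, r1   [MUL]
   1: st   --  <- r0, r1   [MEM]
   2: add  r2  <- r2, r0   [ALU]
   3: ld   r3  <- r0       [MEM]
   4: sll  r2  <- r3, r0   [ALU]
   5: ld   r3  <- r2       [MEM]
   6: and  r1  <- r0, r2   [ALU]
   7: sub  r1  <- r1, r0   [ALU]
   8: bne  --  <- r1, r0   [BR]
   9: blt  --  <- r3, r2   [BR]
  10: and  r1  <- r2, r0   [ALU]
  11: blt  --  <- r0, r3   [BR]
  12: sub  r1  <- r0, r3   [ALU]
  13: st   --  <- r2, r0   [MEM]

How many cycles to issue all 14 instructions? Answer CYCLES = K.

CYCLES = 9

  cy0 -> i0,i1 (mulh.MUL st.MEM) pair
  cy1 -> i2,i3 (add.ALU ld.MEM) pair
  cy2 -> i4 (sll.ALU) RAW r2
  cy3 -> i5,i6 (ld.MEM and.ALU) pair
  cy4 -> i7 (sub.ALU) RAW r1
  cy5 -> i8 (bne.BR) no-port BR/BR
  cy6 -> i9,i10 (blt.BR and.ALU) pair
  cy7 -> i11,i12 (blt.BR sub.ALU) pair
  cy8 -> i13 (st.MEM) tail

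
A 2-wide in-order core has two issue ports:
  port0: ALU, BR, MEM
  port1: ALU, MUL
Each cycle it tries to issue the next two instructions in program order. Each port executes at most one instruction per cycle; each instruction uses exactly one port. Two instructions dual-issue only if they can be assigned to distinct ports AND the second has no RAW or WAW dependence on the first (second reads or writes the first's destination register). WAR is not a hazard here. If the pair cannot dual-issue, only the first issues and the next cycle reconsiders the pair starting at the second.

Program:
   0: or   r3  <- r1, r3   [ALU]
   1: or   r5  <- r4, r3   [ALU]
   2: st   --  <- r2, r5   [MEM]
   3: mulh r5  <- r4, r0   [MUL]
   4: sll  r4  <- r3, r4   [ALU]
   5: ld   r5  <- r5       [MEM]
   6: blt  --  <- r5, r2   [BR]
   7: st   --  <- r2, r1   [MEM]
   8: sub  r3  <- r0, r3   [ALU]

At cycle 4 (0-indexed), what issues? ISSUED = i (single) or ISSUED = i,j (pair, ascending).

#0 head=0: or.ALU i0 RAW r3
#1 head=1: or.ALU i1 RAW r5
#2 head=2: st.MEM+mulh.MUL i2&i3 pair
#3 head=4: sll.ALU+ld.MEM i4&i5 pair
#4 head=6: blt.BR i6 no-port BR/MEM
#5 head=7: st.MEM+sub.ALU i7&i8 pair

ISSUED = 6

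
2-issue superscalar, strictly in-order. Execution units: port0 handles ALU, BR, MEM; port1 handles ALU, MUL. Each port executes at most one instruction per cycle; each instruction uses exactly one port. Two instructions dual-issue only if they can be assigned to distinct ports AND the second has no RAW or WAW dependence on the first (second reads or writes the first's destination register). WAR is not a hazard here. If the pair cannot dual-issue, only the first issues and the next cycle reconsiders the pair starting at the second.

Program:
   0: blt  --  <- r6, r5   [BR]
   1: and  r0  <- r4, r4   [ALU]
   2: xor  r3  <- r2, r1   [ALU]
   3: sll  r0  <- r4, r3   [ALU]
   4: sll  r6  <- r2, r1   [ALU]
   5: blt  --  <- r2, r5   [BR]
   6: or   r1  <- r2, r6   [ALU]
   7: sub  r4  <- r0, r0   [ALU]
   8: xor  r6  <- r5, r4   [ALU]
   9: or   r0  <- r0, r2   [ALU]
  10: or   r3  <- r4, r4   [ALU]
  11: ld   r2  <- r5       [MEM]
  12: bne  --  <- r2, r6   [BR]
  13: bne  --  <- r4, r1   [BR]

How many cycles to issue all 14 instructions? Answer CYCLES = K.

c0: i0+i1 blt/and  2-wide
c1: i2 xor  RAW r3
c2: i3+i4 sll/sll  2-wide
c3: i5+i6 blt/or  2-wide
c4: i7 sub  RAW r4
c5: i8+i9 xor/or  2-wide
c6: i10+i11 or/ld  2-wide
c7: i12 bne  no-port BR/BR
c8: i13 bne  tail

CYCLES = 9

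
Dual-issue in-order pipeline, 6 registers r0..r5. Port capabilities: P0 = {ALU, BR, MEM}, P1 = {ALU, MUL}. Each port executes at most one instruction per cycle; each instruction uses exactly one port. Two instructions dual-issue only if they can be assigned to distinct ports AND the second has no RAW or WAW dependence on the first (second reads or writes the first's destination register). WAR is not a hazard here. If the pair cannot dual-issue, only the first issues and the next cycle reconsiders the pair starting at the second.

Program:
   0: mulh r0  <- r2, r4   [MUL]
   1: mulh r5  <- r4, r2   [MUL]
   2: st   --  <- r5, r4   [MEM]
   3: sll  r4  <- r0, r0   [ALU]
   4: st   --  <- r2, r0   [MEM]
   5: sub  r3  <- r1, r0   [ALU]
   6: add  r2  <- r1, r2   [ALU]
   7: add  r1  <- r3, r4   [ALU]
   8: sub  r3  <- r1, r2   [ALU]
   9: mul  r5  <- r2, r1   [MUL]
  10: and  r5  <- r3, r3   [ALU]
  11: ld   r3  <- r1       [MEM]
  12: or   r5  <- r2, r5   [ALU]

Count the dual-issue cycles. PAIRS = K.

PAIRS = 5

[0] i0  mulh.MUL  -- no-port MUL/MUL
[1] i1  mulh.MUL  -- RAW r5
[2] i2/i3  st.MEM sll.ALU  -- 2-wide
[3] i4/i5  st.MEM sub.ALU  -- 2-wide
[4] i6/i7  add.ALU add.ALU  -- 2-wide
[5] i8/i9  sub.ALU mul.MUL  -- 2-wide
[6] i10/i11  and.ALU ld.MEM  -- 2-wide
[7] i12  or.ALU  -- tail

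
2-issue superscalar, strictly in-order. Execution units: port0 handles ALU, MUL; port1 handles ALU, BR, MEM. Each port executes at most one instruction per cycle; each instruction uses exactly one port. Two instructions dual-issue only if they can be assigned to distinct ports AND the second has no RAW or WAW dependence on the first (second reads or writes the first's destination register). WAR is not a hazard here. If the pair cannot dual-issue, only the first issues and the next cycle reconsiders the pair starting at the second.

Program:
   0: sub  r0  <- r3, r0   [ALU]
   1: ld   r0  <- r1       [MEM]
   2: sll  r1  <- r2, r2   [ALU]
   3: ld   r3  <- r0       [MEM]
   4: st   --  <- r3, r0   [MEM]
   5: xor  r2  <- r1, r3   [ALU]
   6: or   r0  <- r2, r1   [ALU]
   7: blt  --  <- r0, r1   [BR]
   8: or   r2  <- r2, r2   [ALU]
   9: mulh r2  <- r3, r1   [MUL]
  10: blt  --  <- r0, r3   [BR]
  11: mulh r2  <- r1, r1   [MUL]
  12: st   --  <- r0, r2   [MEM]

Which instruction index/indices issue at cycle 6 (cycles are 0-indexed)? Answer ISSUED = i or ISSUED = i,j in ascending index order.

ISSUED = 9,10

[0] i0  sub.ALU  -- WAW r0
[1] i1+i2  ld.MEM sll.ALU  -- pair
[2] i3  ld.MEM  -- no-port MEM/MEM
[3] i4+i5  st.MEM xor.ALU  -- pair
[4] i6  or.ALU  -- RAW r0
[5] i7+i8  blt.BR or.ALU  -- pair
[6] i9+i10  mulh.MUL blt.BR  -- pair
[7] i11  mulh.MUL  -- RAW r2
[8] i12  st.MEM  -- tail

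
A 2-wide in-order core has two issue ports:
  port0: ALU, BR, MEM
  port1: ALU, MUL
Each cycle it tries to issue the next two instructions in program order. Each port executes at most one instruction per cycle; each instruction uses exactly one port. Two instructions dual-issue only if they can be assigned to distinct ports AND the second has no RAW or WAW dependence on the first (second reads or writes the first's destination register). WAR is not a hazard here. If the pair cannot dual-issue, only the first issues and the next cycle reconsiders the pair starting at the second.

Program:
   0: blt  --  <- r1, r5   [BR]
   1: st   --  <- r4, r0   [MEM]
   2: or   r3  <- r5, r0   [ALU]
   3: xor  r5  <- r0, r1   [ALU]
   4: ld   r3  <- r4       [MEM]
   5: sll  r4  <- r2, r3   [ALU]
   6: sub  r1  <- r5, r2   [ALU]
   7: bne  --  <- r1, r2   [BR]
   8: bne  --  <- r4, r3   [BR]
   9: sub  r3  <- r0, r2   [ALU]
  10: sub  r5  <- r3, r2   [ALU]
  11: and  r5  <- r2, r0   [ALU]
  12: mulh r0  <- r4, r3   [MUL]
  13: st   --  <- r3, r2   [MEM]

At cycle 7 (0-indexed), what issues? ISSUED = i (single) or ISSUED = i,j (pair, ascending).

ISSUED = 11,12

#0 head=0: blt i0 no-port BR/MEM
#1 head=1: st+or i1,i2 2-wide
#2 head=3: xor+ld i3,i4 2-wide
#3 head=5: sll+sub i5,i6 2-wide
#4 head=7: bne i7 no-port BR/BR
#5 head=8: bne+sub i8,i9 2-wide
#6 head=10: sub i10 WAW r5
#7 head=11: and+mulh i11,i12 2-wide
#8 head=13: st i13 tail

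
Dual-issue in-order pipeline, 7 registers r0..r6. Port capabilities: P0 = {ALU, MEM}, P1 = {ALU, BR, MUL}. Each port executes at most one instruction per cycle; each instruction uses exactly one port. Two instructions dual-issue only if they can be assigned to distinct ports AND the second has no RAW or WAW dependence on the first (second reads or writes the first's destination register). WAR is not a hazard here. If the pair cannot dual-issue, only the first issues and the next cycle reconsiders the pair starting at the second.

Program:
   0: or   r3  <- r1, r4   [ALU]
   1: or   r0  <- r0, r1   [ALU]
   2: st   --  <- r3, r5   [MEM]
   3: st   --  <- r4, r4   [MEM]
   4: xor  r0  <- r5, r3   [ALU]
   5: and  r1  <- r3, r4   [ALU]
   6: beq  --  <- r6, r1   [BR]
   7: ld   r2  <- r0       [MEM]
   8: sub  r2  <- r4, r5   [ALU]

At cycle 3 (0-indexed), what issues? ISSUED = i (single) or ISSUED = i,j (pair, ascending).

0. or or @i0+i1  | dual
1. st @i2  | no-port MEM/MEM
2. st xor @i3+i4  | dual
3. and @i5  | RAW r1
4. beq ld @i6+i7  | dual
5. sub @i8  | tail

ISSUED = 5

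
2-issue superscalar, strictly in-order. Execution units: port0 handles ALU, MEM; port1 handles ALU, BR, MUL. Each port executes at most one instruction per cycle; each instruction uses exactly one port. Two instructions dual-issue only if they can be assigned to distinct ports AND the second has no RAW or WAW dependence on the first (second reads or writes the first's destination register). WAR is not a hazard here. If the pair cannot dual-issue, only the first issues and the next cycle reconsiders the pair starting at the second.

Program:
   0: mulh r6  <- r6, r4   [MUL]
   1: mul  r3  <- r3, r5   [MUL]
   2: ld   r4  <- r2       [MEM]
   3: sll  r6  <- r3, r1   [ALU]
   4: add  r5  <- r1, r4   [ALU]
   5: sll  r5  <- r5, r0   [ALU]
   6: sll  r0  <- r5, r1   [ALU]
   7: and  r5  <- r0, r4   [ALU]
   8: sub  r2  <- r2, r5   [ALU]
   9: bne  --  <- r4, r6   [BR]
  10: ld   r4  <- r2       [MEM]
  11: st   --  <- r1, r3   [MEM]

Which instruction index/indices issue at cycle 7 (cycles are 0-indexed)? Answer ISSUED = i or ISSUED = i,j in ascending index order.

ISSUED = 10

0. mulh.MUL @i0  | no-port MUL/MUL
1. mul.MUL/ld.MEM @i1/i2  | dual
2. sll.ALU/add.ALU @i3/i4  | dual
3. sll.ALU @i5  | RAW r5
4. sll.ALU @i6  | RAW r0
5. and.ALU @i7  | RAW r5
6. sub.ALU/bne.BR @i8/i9  | dual
7. ld.MEM @i10  | no-port MEM/MEM
8. st.MEM @i11  | tail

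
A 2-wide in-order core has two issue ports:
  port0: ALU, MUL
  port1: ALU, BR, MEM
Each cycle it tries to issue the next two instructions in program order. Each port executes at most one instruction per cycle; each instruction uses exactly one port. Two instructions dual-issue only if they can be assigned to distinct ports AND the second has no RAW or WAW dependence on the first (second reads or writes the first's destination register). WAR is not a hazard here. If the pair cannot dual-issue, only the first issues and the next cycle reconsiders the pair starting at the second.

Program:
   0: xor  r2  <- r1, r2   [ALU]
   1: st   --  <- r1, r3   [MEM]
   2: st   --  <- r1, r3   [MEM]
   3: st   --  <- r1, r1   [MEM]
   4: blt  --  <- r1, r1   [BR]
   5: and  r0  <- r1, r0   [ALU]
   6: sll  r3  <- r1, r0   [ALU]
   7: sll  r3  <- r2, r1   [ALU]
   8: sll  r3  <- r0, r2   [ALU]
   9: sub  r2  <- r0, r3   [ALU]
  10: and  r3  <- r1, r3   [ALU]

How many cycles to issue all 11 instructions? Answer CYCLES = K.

CYCLES = 8

#0 head=0: xor.ALU;st.MEM i0/i1 dual
#1 head=2: st.MEM i2 no-port MEM/MEM
#2 head=3: st.MEM i3 no-port MEM/BR
#3 head=4: blt.BR;and.ALU i4/i5 dual
#4 head=6: sll.ALU i6 WAW r3
#5 head=7: sll.ALU i7 WAW r3
#6 head=8: sll.ALU i8 RAW r3
#7 head=9: sub.ALU;and.ALU i9/i10 dual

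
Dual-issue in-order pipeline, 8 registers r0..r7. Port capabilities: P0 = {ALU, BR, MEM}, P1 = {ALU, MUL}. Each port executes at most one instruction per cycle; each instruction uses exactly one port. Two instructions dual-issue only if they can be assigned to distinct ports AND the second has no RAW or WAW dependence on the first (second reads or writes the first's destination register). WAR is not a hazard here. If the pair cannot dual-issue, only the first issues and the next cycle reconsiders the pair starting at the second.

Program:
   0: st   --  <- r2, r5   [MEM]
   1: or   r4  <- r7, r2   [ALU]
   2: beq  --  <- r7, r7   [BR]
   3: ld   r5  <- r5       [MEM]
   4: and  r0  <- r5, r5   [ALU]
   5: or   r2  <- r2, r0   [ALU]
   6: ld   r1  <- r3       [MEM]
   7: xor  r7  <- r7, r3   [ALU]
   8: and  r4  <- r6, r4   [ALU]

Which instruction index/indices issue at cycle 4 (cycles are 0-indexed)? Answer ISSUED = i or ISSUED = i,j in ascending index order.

#0 head=0: st+or i0&i1 2-wide
#1 head=2: beq i2 no-port BR/MEM
#2 head=3: ld i3 RAW r5
#3 head=4: and i4 RAW r0
#4 head=5: or+ld i5&i6 2-wide
#5 head=7: xor+and i7&i8 2-wide

ISSUED = 5,6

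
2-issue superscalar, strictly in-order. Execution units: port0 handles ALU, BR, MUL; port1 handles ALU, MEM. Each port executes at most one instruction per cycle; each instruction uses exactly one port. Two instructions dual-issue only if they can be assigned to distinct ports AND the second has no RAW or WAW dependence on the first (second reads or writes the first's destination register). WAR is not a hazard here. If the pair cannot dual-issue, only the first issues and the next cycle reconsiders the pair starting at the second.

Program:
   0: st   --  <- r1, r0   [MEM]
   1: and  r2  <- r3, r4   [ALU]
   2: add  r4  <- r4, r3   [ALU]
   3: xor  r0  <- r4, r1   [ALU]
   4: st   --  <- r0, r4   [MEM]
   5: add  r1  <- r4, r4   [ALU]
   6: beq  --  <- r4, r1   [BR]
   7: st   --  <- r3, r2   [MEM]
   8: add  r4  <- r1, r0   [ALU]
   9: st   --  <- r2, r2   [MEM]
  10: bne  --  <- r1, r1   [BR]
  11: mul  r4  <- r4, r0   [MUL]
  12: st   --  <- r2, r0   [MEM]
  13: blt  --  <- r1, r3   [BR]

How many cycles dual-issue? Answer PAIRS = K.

PAIRS = 5

0. st and @i0,i1  | 2-wide
1. add @i2  | RAW r4
2. xor @i3  | RAW r0
3. st add @i4,i5  | 2-wide
4. beq st @i6,i7  | 2-wide
5. add st @i8,i9  | 2-wide
6. bne @i10  | no-port BR/MUL
7. mul st @i11,i12  | 2-wide
8. blt @i13  | tail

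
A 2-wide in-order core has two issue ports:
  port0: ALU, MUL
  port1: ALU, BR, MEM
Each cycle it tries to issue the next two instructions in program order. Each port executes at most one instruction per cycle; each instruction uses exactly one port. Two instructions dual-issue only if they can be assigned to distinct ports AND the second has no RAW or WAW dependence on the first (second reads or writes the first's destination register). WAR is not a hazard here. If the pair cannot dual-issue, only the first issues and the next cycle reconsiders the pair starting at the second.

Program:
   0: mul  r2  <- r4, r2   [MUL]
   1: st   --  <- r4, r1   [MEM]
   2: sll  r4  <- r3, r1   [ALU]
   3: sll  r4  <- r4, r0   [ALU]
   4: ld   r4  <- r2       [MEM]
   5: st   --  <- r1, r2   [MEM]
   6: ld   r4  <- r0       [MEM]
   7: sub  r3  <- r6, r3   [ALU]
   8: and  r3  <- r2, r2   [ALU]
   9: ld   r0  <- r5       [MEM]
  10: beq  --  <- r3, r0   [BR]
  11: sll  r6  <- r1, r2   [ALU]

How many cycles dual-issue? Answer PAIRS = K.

PAIRS = 4

  cy0 -> i0/i1 (mul+st) 2-wide
  cy1 -> i2 (sll) RAW+WAW r4
  cy2 -> i3 (sll) WAW r4
  cy3 -> i4 (ld) no-port MEM/MEM
  cy4 -> i5 (st) no-port MEM/MEM
  cy5 -> i6/i7 (ld+sub) 2-wide
  cy6 -> i8/i9 (and+ld) 2-wide
  cy7 -> i10/i11 (beq+sll) 2-wide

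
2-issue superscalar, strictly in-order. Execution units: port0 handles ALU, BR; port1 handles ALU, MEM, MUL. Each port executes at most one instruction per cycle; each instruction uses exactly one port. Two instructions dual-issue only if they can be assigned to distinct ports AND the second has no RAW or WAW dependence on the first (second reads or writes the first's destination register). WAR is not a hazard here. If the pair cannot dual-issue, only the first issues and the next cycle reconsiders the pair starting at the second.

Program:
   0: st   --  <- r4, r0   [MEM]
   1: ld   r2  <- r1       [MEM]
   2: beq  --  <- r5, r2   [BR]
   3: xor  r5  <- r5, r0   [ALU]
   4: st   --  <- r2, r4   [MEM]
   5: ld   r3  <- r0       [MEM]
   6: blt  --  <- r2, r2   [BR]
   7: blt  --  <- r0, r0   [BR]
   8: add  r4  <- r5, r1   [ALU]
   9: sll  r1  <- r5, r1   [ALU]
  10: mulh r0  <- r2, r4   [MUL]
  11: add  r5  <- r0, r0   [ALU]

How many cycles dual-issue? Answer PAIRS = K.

c0: i0 st  no-port MEM/MEM
c1: i1 ld  RAW r2
c2: i2&i3 beq+xor  2-wide
c3: i4 st  no-port MEM/MEM
c4: i5&i6 ld+blt  2-wide
c5: i7&i8 blt+add  2-wide
c6: i9&i10 sll+mulh  2-wide
c7: i11 add  tail

PAIRS = 4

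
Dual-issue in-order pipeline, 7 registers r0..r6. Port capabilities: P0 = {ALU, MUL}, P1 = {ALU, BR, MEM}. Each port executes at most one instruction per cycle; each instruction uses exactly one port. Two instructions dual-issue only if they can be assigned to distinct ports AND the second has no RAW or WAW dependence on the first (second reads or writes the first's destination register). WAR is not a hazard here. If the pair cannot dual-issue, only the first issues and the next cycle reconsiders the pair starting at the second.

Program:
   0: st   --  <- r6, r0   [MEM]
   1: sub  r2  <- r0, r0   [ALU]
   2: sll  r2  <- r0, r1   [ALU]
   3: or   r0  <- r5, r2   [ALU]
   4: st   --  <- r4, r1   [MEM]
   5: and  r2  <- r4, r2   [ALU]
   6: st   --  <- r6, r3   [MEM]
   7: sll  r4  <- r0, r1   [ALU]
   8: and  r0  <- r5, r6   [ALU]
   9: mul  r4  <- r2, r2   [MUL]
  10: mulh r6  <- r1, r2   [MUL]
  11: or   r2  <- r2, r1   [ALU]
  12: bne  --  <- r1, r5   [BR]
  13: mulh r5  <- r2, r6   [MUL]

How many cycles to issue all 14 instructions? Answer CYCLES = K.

CYCLES = 8

#0 head=0: st;sub i0+i1 pair
#1 head=2: sll i2 RAW r2
#2 head=3: or;st i3+i4 pair
#3 head=5: and;st i5+i6 pair
#4 head=7: sll;and i7+i8 pair
#5 head=9: mul i9 no-port MUL/MUL
#6 head=10: mulh;or i10+i11 pair
#7 head=12: bne;mulh i12+i13 pair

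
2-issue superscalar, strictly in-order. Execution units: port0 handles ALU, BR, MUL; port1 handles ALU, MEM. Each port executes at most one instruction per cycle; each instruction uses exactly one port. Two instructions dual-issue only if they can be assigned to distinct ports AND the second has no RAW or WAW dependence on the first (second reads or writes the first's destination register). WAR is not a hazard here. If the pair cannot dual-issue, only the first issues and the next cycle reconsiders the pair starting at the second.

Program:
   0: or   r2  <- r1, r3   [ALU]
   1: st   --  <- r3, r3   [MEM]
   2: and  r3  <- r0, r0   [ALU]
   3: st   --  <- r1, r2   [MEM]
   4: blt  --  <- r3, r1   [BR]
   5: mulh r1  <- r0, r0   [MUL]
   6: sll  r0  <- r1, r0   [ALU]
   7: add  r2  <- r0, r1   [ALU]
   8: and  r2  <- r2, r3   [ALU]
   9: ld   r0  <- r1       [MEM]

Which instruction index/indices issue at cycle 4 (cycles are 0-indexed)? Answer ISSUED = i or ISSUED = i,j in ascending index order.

t=0 i0+i1:or st ; 2-wide
t=1 i2+i3:and st ; 2-wide
t=2 i4:blt ; no-port BR/MUL
t=3 i5:mulh ; RAW r1
t=4 i6:sll ; RAW r0
t=5 i7:add ; RAW+WAW r2
t=6 i8+i9:and ld ; 2-wide

ISSUED = 6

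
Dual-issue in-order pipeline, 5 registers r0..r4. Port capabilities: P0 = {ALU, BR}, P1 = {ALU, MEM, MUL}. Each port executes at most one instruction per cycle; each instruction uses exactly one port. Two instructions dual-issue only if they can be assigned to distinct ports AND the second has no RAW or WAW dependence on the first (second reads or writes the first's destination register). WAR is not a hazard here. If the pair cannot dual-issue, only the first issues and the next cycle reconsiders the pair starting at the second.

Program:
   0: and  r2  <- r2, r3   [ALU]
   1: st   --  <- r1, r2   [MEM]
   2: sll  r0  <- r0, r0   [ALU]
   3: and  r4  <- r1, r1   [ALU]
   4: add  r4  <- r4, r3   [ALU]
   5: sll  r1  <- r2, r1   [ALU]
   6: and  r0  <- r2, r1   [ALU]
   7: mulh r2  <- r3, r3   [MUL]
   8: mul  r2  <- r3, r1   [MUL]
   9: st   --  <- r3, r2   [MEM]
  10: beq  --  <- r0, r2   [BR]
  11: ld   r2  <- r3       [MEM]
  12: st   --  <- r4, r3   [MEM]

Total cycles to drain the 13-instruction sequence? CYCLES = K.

CYCLES = 9

0. and @i0  | RAW r2
1. st sll @i1,i2  | pair
2. and @i3  | RAW+WAW r4
3. add sll @i4,i5  | pair
4. and mulh @i6,i7  | pair
5. mul @i8  | no-port MUL/MEM
6. st beq @i9,i10  | pair
7. ld @i11  | no-port MEM/MEM
8. st @i12  | tail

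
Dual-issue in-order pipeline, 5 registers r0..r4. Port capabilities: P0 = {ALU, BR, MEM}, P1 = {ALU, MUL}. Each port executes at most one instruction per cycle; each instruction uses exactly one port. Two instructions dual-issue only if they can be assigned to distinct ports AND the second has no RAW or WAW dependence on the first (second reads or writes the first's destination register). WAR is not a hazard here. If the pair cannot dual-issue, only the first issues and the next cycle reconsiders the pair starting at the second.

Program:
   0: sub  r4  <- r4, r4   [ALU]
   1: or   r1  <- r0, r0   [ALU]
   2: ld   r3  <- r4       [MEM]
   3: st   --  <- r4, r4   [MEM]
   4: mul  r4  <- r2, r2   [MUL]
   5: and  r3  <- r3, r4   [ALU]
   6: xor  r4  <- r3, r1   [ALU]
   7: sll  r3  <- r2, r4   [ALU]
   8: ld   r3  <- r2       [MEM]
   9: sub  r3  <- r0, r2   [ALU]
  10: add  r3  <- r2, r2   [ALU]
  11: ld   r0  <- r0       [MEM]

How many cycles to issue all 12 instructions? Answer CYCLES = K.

CYCLES = 9

t=0 i0&i1:sub;or ; dual
t=1 i2:ld ; no-port MEM/MEM
t=2 i3&i4:st;mul ; dual
t=3 i5:and ; RAW r3
t=4 i6:xor ; RAW r4
t=5 i7:sll ; WAW r3
t=6 i8:ld ; WAW r3
t=7 i9:sub ; WAW r3
t=8 i10&i11:add;ld ; dual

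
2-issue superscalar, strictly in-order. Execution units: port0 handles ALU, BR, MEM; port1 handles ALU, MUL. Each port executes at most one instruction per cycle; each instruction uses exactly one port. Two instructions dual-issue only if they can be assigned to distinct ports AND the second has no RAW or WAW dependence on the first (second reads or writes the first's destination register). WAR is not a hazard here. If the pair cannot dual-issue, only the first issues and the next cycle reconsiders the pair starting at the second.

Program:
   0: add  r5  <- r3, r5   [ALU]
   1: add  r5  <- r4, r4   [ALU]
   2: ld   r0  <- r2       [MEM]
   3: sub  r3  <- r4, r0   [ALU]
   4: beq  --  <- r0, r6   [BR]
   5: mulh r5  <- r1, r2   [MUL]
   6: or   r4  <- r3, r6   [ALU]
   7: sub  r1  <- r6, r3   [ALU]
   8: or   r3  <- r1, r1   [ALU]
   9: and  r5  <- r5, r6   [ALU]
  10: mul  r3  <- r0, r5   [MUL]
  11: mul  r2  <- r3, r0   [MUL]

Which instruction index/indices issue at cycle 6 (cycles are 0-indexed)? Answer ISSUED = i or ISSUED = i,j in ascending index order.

ISSUED = 10

#0 head=0: add.ALU i0 WAW r5
#1 head=1: add.ALU+ld.MEM i1,i2 pair
#2 head=3: sub.ALU+beq.BR i3,i4 pair
#3 head=5: mulh.MUL+or.ALU i5,i6 pair
#4 head=7: sub.ALU i7 RAW r1
#5 head=8: or.ALU+and.ALU i8,i9 pair
#6 head=10: mul.MUL i10 no-port MUL/MUL
#7 head=11: mul.MUL i11 tail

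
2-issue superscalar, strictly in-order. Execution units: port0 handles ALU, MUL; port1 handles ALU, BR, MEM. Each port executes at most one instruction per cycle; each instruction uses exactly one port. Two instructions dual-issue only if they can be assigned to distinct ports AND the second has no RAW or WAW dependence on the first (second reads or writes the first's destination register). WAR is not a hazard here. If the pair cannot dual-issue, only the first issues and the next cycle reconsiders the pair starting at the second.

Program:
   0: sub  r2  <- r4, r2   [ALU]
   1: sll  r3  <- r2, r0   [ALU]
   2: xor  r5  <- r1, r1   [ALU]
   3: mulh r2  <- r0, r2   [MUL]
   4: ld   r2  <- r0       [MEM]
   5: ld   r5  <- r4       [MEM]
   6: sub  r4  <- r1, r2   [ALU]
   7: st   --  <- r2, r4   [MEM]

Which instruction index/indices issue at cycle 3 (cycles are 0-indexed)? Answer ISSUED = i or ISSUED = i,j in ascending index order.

ISSUED = 4

0. sub @i0  | RAW r2
1. sll xor @i1/i2  | pair
2. mulh @i3  | WAW r2
3. ld @i4  | no-port MEM/MEM
4. ld sub @i5/i6  | pair
5. st @i7  | tail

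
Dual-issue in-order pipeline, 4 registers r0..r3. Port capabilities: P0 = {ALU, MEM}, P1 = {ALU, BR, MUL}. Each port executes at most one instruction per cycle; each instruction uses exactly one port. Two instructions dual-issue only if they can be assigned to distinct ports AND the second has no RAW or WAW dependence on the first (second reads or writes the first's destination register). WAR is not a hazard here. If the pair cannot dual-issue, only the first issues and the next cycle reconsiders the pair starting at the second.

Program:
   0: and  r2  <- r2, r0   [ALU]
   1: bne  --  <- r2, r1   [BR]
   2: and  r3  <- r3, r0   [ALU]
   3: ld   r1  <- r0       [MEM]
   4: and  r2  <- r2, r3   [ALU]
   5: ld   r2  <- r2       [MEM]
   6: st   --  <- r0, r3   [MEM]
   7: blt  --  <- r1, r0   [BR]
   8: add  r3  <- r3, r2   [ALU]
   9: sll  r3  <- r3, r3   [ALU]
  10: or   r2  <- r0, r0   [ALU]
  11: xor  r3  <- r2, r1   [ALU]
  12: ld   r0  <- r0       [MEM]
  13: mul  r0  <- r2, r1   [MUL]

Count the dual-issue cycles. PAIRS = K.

#0 head=0: and i0 RAW r2
#1 head=1: bne;and i1+i2 pair
#2 head=3: ld;and i3+i4 pair
#3 head=5: ld i5 no-port MEM/MEM
#4 head=6: st;blt i6+i7 pair
#5 head=8: add i8 RAW+WAW r3
#6 head=9: sll;or i9+i10 pair
#7 head=11: xor;ld i11+i12 pair
#8 head=13: mul i13 tail

PAIRS = 5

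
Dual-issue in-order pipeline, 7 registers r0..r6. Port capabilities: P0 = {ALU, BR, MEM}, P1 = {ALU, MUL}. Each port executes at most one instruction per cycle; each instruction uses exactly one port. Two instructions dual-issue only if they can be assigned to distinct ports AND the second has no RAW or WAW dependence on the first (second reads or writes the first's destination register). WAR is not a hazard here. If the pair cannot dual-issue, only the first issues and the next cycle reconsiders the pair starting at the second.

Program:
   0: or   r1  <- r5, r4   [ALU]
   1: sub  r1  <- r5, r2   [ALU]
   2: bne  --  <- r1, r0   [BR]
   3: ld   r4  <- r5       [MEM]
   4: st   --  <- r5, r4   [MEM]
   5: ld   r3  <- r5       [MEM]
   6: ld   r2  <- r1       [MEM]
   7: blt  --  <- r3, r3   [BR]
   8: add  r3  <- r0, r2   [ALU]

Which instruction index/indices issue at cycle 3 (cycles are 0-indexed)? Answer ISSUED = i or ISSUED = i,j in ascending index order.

  cy0 -> i0 (or) WAW r1
  cy1 -> i1 (sub) RAW r1
  cy2 -> i2 (bne) no-port BR/MEM
  cy3 -> i3 (ld) no-port MEM/MEM
  cy4 -> i4 (st) no-port MEM/MEM
  cy5 -> i5 (ld) no-port MEM/MEM
  cy6 -> i6 (ld) no-port MEM/BR
  cy7 -> i7+i8 (blt/add) dual

ISSUED = 3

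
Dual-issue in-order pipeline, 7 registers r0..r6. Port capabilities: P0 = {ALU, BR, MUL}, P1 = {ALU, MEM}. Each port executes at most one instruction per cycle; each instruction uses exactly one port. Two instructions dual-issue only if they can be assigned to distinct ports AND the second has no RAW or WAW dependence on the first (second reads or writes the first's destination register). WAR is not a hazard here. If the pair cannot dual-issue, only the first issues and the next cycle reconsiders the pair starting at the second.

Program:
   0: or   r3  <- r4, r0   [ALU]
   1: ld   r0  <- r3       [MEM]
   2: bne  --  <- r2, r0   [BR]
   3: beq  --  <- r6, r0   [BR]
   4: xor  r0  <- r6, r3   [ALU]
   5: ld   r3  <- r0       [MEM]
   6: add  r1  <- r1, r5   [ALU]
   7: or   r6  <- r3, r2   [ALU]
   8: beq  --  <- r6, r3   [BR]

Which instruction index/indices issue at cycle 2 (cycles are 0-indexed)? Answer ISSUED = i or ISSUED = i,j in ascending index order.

t=0 i0:or.ALU ; RAW r3
t=1 i1:ld.MEM ; RAW r0
t=2 i2:bne.BR ; no-port BR/BR
t=3 i3/i4:beq.BR;xor.ALU ; dual
t=4 i5/i6:ld.MEM;add.ALU ; dual
t=5 i7:or.ALU ; RAW r6
t=6 i8:beq.BR ; tail

ISSUED = 2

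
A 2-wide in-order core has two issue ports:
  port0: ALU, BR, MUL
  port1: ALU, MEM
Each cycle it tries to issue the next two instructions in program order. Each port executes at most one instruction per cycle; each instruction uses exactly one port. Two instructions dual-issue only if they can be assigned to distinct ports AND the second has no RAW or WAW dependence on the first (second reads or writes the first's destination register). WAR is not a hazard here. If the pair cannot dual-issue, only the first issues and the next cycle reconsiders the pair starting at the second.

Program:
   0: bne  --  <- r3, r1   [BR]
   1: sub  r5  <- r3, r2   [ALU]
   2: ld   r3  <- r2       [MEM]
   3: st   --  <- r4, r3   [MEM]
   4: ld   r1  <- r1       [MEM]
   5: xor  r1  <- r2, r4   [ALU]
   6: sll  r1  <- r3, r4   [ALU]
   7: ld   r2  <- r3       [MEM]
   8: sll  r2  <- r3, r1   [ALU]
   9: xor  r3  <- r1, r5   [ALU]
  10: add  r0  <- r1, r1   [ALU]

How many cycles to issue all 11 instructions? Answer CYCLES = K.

[0] i0/i1  bne.BR;sub.ALU  -- pair
[1] i2  ld.MEM  -- no-port MEM/MEM
[2] i3  st.MEM  -- no-port MEM/MEM
[3] i4  ld.MEM  -- WAW r1
[4] i5  xor.ALU  -- WAW r1
[5] i6/i7  sll.ALU;ld.MEM  -- pair
[6] i8/i9  sll.ALU;xor.ALU  -- pair
[7] i10  add.ALU  -- tail

CYCLES = 8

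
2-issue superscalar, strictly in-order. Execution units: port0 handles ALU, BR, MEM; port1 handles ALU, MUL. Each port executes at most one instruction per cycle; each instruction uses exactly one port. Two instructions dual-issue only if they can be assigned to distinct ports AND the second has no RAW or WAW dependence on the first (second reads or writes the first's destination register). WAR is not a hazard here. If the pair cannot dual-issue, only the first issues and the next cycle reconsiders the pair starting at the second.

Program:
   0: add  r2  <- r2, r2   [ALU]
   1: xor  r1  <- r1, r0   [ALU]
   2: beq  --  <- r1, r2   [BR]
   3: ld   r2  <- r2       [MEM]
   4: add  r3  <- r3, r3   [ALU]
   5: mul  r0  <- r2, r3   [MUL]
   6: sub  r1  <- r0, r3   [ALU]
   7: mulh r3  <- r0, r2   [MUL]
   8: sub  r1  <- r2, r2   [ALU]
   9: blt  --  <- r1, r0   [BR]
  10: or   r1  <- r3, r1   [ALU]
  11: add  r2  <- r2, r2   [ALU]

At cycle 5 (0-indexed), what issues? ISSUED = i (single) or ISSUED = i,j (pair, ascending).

ISSUED = 8

t=0 i0&i1:add/xor ; 2-wide
t=1 i2:beq ; no-port BR/MEM
t=2 i3&i4:ld/add ; 2-wide
t=3 i5:mul ; RAW r0
t=4 i6&i7:sub/mulh ; 2-wide
t=5 i8:sub ; RAW r1
t=6 i9&i10:blt/or ; 2-wide
t=7 i11:add ; tail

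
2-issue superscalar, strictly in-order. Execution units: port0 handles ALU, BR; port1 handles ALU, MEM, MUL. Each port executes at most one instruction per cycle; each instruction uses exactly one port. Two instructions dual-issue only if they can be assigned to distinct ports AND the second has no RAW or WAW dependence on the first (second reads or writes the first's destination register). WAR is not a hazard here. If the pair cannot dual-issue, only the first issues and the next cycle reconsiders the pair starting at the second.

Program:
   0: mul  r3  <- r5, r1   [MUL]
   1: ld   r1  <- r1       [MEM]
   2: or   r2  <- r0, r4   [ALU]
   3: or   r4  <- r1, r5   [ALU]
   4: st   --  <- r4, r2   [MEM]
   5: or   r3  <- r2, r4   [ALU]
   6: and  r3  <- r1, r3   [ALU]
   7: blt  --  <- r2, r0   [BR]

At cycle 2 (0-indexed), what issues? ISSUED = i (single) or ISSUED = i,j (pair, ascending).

0. mul @i0  | no-port MUL/MEM
1. ld+or @i1+i2  | pair
2. or @i3  | RAW r4
3. st+or @i4+i5  | pair
4. and+blt @i6+i7  | pair

ISSUED = 3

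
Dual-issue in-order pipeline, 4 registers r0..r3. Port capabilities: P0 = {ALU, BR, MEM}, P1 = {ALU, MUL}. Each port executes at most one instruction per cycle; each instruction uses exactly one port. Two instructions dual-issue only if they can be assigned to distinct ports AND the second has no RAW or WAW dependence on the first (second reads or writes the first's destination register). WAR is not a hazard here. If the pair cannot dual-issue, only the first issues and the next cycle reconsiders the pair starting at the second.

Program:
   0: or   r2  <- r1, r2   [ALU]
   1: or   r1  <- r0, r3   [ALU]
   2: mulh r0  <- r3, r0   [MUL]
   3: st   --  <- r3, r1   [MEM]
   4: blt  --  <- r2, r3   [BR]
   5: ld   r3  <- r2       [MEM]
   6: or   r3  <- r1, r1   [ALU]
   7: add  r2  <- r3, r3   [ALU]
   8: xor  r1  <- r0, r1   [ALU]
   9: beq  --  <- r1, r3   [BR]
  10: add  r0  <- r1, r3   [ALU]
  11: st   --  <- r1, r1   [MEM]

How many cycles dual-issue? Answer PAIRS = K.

  cy0 -> i0&i1 (or/or) 2-wide
  cy1 -> i2&i3 (mulh/st) 2-wide
  cy2 -> i4 (blt) no-port BR/MEM
  cy3 -> i5 (ld) WAW r3
  cy4 -> i6 (or) RAW r3
  cy5 -> i7&i8 (add/xor) 2-wide
  cy6 -> i9&i10 (beq/add) 2-wide
  cy7 -> i11 (st) tail

PAIRS = 4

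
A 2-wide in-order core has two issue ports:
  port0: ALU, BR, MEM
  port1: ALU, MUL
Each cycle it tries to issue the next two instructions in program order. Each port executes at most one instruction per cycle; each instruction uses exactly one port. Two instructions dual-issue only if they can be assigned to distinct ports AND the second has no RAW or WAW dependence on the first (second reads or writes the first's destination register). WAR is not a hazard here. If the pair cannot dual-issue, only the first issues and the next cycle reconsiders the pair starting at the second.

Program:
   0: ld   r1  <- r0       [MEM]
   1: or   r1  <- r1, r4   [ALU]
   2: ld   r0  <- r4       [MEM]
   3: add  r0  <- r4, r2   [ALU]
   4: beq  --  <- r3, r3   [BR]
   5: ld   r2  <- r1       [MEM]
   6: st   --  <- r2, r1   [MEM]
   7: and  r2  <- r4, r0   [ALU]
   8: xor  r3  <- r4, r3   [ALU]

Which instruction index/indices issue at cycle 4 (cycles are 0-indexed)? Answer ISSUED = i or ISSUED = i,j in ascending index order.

ISSUED = 6,7

#0 head=0: ld i0 RAW+WAW r1
#1 head=1: or+ld i1&i2 pair
#2 head=3: add+beq i3&i4 pair
#3 head=5: ld i5 no-port MEM/MEM
#4 head=6: st+and i6&i7 pair
#5 head=8: xor i8 tail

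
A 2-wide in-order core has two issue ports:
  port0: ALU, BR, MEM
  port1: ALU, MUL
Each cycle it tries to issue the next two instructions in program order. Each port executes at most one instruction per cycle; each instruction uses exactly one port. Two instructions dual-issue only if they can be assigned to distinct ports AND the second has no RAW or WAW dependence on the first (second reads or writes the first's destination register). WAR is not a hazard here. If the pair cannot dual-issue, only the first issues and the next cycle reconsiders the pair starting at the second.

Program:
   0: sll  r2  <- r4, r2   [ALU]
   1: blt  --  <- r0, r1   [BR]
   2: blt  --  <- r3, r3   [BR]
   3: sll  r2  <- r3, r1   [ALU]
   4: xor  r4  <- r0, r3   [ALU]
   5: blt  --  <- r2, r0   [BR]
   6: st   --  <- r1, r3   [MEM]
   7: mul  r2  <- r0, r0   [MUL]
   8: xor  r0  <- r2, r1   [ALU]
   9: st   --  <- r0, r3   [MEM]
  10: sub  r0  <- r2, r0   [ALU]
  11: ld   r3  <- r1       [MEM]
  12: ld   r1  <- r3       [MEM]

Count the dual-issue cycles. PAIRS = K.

  cy0 -> i0/i1 (sll/blt) pair
  cy1 -> i2/i3 (blt/sll) pair
  cy2 -> i4/i5 (xor/blt) pair
  cy3 -> i6/i7 (st/mul) pair
  cy4 -> i8 (xor) RAW r0
  cy5 -> i9/i10 (st/sub) pair
  cy6 -> i11 (ld) no-port MEM/MEM
  cy7 -> i12 (ld) tail

PAIRS = 5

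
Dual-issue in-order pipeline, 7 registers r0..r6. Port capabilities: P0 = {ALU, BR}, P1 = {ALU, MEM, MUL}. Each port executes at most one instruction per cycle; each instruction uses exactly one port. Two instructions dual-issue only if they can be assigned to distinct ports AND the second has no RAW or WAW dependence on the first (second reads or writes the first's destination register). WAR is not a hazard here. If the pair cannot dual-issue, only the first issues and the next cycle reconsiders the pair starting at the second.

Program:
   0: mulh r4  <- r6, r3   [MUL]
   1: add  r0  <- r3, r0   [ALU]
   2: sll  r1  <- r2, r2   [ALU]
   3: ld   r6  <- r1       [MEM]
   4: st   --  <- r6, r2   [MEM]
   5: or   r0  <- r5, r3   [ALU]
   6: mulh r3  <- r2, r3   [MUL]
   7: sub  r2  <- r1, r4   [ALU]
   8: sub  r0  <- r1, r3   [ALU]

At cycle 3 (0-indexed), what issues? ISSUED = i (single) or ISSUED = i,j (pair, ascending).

ISSUED = 4,5

t=0 i0+i1:mulh.MUL/add.ALU ; dual
t=1 i2:sll.ALU ; RAW r1
t=2 i3:ld.MEM ; no-port MEM/MEM
t=3 i4+i5:st.MEM/or.ALU ; dual
t=4 i6+i7:mulh.MUL/sub.ALU ; dual
t=5 i8:sub.ALU ; tail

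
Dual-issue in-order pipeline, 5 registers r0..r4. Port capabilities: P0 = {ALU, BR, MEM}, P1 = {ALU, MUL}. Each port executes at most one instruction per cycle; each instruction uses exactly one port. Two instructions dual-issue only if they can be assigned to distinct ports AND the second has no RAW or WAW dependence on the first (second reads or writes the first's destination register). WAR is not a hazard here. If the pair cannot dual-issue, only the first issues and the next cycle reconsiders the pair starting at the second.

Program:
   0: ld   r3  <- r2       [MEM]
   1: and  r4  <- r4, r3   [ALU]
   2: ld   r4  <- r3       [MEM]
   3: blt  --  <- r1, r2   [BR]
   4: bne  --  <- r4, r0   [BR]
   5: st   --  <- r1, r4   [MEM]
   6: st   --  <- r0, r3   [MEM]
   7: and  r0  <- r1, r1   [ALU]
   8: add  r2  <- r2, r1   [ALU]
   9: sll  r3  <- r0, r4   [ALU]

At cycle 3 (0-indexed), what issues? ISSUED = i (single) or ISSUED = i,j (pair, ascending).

ISSUED = 3

  cy0 -> i0 (ld.MEM) RAW r3
  cy1 -> i1 (and.ALU) WAW r4
  cy2 -> i2 (ld.MEM) no-port MEM/BR
  cy3 -> i3 (blt.BR) no-port BR/BR
  cy4 -> i4 (bne.BR) no-port BR/MEM
  cy5 -> i5 (st.MEM) no-port MEM/MEM
  cy6 -> i6&i7 (st.MEM;and.ALU) 2-wide
  cy7 -> i8&i9 (add.ALU;sll.ALU) 2-wide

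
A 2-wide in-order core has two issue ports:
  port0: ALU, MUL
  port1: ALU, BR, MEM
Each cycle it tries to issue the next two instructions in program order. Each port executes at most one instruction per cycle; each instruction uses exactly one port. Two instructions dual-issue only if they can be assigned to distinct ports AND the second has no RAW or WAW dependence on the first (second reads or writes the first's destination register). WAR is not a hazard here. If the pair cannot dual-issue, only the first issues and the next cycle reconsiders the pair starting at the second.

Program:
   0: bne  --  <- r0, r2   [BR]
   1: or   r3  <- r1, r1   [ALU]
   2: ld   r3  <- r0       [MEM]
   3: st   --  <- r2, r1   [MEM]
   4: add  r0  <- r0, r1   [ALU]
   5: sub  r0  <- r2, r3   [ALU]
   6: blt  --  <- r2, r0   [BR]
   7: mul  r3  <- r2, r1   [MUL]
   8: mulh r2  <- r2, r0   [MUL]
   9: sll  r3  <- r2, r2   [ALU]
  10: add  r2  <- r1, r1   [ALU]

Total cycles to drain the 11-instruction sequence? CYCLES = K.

CYCLES = 7

[0] i0+i1  bne or  -- pair
[1] i2  ld  -- no-port MEM/MEM
[2] i3+i4  st add  -- pair
[3] i5  sub  -- RAW r0
[4] i6+i7  blt mul  -- pair
[5] i8  mulh  -- RAW r2
[6] i9+i10  sll add  -- pair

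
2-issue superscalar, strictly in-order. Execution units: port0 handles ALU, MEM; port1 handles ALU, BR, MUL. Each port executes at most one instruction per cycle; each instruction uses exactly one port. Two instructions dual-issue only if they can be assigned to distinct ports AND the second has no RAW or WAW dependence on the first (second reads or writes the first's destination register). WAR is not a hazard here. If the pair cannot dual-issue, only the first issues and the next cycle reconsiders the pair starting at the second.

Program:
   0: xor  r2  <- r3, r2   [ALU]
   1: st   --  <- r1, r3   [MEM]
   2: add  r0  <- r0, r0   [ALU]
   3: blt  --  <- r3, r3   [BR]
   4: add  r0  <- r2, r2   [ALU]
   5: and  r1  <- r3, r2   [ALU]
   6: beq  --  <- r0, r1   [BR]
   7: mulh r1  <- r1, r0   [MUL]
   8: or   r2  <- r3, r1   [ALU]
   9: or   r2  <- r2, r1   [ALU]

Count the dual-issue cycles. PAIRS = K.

PAIRS = 3

#0 head=0: xor.ALU/st.MEM i0,i1 dual
#1 head=2: add.ALU/blt.BR i2,i3 dual
#2 head=4: add.ALU/and.ALU i4,i5 dual
#3 head=6: beq.BR i6 no-port BR/MUL
#4 head=7: mulh.MUL i7 RAW r1
#5 head=8: or.ALU i8 RAW+WAW r2
#6 head=9: or.ALU i9 tail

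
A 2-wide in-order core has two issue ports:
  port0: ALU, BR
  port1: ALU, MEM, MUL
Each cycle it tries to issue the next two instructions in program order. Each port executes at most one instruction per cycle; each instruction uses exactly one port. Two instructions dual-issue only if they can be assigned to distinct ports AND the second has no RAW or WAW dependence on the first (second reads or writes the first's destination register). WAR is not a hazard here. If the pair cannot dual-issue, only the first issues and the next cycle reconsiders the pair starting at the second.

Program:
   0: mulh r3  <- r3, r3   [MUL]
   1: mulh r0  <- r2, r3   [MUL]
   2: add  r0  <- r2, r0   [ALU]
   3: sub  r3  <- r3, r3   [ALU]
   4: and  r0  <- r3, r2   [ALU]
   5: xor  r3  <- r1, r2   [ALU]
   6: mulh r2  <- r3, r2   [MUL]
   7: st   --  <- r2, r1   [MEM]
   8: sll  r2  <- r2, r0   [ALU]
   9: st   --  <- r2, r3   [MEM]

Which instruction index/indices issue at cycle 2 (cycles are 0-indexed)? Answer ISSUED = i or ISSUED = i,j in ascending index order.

0. mulh.MUL @i0  | no-port MUL/MUL
1. mulh.MUL @i1  | RAW+WAW r0
2. add.ALU+sub.ALU @i2&i3  | pair
3. and.ALU+xor.ALU @i4&i5  | pair
4. mulh.MUL @i6  | no-port MUL/MEM
5. st.MEM+sll.ALU @i7&i8  | pair
6. st.MEM @i9  | tail

ISSUED = 2,3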